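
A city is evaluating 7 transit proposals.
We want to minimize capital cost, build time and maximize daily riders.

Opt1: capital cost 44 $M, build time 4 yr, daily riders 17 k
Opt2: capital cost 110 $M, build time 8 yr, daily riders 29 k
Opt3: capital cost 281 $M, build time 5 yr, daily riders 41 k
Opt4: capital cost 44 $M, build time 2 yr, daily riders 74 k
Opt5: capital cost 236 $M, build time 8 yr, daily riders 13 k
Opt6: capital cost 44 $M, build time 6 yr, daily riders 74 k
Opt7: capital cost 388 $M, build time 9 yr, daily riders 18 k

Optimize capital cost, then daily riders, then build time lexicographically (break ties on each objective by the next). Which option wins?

Opt4

First minimize capital cost: best is 44, kept {Opt1, Opt4, Opt6}.
Then maximize daily riders: best is 74, kept {Opt4, Opt6}.
Then minimize build time: best is 2, kept {Opt4}.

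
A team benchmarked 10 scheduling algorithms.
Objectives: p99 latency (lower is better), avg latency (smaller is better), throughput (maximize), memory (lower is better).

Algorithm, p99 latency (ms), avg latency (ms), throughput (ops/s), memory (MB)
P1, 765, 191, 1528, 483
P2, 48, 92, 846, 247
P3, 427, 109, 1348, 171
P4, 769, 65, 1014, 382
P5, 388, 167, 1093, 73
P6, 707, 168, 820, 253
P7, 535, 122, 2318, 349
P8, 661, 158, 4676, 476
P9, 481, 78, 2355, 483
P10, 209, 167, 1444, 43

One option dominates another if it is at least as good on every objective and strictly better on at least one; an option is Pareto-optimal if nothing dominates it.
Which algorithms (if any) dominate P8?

P1: worse on p99 latency (765 vs 661).
P2: worse on throughput (846 vs 4676).
P3: worse on throughput (1348 vs 4676).
P4: worse on p99 latency (769 vs 661).
P5: worse on avg latency (167 vs 158).
P6: worse on p99 latency (707 vs 661).
P7: worse on throughput (2318 vs 4676).
P9: worse on throughput (2355 vs 4676).
P10: worse on avg latency (167 vs 158).
No option dominates P8.

none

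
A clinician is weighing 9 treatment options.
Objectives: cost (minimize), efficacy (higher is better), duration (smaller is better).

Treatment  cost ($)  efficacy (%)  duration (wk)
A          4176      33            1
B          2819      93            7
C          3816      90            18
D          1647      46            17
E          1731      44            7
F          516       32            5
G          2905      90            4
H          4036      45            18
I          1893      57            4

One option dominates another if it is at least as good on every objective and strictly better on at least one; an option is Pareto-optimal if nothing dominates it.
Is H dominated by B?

B vs H: cost 2819≤4036, efficacy 93≥45, duration 7≤18 — B is at least as good on every objective with at least one strict improvement.

Yes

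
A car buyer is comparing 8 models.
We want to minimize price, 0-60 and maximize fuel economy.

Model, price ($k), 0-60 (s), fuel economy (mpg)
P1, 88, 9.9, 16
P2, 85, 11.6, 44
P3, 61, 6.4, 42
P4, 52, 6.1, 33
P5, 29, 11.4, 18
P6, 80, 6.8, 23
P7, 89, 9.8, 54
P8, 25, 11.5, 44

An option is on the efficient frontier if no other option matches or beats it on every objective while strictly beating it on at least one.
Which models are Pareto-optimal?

P3, P4, P5, P7, P8

P1: dominated by P3 (price 61≤88, 0-60 6.4≤9.9, fuel economy 42≥16).
P2: dominated by P8 (price 25≤85, 0-60 11.5≤11.6, fuel economy 44≥44).
P3: not dominated.
P4: not dominated (best 0-60).
P5: not dominated.
P6: dominated by P3 (price 61≤80, 0-60 6.4≤6.8, fuel economy 42≥23).
P7: not dominated (best fuel economy).
P8: not dominated (best price).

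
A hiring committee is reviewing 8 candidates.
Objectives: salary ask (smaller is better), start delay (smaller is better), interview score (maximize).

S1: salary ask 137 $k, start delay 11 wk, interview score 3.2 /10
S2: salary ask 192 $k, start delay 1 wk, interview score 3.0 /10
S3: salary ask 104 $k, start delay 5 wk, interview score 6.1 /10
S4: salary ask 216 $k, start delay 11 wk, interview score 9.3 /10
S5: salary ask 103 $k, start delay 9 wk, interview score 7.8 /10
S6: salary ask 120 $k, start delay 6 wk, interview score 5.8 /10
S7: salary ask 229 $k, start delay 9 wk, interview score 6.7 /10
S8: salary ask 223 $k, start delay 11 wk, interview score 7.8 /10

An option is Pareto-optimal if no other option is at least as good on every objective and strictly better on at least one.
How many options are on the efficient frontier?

S1: dominated by S3 (salary ask 104≤137, start delay 5≤11, interview score 6.1≥3.2).
S2: not dominated (best start delay).
S3: not dominated.
S4: not dominated (best interview score).
S5: not dominated (best salary ask).
S6: dominated by S3 (salary ask 104≤120, start delay 5≤6, interview score 6.1≥5.8).
S7: dominated by S5 (salary ask 103≤229, start delay 9≤9, interview score 7.8≥6.7).
S8: dominated by S4 (salary ask 216≤223, start delay 11≤11, interview score 9.3≥7.8).
Pareto-optimal: S2, S3, S4, S5 → 4.

4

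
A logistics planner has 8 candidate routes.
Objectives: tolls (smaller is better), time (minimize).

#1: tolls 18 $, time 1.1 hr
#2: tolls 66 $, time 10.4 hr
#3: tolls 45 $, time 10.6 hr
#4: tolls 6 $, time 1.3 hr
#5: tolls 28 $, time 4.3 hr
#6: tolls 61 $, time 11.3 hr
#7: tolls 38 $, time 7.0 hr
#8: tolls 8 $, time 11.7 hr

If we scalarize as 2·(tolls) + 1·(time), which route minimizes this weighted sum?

#1: 2·18 + 1·1.1 = 37.1
#2: 2·66 + 1·10.4 = 142.4
#3: 2·45 + 1·10.6 = 100.6
#4: 2·6 + 1·1.3 = 13.3
#5: 2·28 + 1·4.3 = 60.3
#6: 2·61 + 1·11.3 = 133.3
#7: 2·38 + 1·7.0 = 83.0
#8: 2·8 + 1·11.7 = 27.7
Lowest: #4 at 13.3.

#4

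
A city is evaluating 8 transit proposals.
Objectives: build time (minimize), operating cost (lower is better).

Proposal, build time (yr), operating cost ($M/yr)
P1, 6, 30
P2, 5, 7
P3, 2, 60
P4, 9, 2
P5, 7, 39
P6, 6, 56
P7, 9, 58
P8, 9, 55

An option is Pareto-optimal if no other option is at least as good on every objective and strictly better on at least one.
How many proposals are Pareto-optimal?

3

P1: dominated by P2 (build time 5≤6, operating cost 7≤30).
P2: not dominated.
P3: not dominated (best build time).
P4: not dominated (best operating cost).
P5: dominated by P1 (build time 6≤7, operating cost 30≤39).
P6: dominated by P1 (build time 6≤6, operating cost 30≤56).
P7: dominated by P1 (build time 6≤9, operating cost 30≤58).
P8: dominated by P1 (build time 6≤9, operating cost 30≤55).
Pareto-optimal: P2, P3, P4 → 3.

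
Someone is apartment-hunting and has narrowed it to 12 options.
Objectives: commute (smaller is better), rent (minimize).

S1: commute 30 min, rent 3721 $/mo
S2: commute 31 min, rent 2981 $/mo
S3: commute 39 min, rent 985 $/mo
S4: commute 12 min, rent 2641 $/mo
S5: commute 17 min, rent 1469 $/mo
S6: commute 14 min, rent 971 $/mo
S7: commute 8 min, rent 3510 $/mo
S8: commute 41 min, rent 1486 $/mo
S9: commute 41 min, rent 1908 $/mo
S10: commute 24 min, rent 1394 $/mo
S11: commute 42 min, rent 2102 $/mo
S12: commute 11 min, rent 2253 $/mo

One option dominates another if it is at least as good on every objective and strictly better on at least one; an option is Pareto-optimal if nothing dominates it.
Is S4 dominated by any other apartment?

S12 vs S4: commute 11≤12, rent 2253≤2641 — S12 is at least as good on every objective and strictly better on at least one, so S12 dominates S4.

Yes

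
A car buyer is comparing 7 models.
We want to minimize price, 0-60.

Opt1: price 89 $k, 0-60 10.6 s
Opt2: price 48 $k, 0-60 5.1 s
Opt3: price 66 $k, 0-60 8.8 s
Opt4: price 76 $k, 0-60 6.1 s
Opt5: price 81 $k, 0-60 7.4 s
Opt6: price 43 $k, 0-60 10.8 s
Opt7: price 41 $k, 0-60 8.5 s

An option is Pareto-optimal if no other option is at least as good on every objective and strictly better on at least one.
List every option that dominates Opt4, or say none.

Opt2

Opt2: price 48≤76, 0-60 5.1≤6.1 — dominates Opt4.
Others (Opt1, Opt3, Opt5, Opt6, Opt7) are each worse than Opt4 on at least one objective.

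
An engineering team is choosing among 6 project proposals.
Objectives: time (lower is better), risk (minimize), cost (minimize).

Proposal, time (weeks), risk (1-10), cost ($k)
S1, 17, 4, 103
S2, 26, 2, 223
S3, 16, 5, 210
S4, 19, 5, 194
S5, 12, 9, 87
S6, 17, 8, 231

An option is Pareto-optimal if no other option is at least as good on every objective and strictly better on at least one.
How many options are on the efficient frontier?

4

S1: not dominated.
S2: not dominated (best risk).
S3: not dominated.
S4: dominated by S1 (time 17≤19, risk 4≤5, cost 103≤194).
S5: not dominated (best time).
S6: dominated by S1 (time 17≤17, risk 4≤8, cost 103≤231).
Pareto-optimal: S1, S2, S3, S5 → 4.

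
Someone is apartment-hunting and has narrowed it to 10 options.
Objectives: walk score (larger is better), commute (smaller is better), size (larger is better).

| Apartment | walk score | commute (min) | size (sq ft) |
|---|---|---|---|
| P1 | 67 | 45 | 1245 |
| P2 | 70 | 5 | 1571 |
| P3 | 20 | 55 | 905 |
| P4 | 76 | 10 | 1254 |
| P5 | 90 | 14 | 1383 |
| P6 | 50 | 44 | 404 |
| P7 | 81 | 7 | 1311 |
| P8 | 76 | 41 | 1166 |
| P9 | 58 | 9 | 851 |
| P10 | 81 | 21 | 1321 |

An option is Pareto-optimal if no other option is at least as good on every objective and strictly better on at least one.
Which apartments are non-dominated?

P1: dominated by P2 (walk score 70≥67, commute 5≤45, size 1571≥1245).
P2: not dominated (best commute).
P3: dominated by P1 (walk score 67≥20, commute 45≤55, size 1245≥905).
P4: dominated by P7 (walk score 81≥76, commute 7≤10, size 1311≥1254).
P5: not dominated (best walk score).
P6: dominated by P2 (walk score 70≥50, commute 5≤44, size 1571≥404).
P7: not dominated.
P8: dominated by P4 (walk score 76≥76, commute 10≤41, size 1254≥1166).
P9: dominated by P2 (walk score 70≥58, commute 5≤9, size 1571≥851).
P10: dominated by P5 (walk score 90≥81, commute 14≤21, size 1383≥1321).

P2, P5, P7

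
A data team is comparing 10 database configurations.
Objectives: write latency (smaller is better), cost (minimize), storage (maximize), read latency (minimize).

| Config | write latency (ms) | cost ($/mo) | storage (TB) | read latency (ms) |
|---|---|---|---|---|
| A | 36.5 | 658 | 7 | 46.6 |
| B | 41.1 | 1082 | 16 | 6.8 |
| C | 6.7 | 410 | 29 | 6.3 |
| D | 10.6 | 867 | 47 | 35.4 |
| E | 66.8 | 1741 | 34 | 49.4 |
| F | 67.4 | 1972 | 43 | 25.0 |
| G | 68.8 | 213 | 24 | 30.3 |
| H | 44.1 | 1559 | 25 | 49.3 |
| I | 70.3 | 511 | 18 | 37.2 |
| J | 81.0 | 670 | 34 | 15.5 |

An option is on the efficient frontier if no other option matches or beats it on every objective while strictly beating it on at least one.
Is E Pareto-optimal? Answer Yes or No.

D vs E: write latency 10.6≤66.8, cost 867≤1741, storage 47≥34, read latency 35.4≤49.4 — D is at least as good on every objective and strictly better on at least one, so D dominates E.

No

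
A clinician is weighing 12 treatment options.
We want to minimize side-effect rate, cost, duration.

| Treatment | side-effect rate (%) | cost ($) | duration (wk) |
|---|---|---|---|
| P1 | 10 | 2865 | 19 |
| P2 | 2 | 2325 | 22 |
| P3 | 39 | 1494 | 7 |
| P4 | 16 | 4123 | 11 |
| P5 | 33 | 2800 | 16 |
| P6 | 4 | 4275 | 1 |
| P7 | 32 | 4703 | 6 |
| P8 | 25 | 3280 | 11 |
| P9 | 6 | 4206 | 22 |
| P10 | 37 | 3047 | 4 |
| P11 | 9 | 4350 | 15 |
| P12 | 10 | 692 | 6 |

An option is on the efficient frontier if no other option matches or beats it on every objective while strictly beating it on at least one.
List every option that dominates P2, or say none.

none

P1: worse on side-effect rate (10 vs 2).
P3: worse on side-effect rate (39 vs 2).
P4: worse on side-effect rate (16 vs 2).
P5: worse on side-effect rate (33 vs 2).
P6: worse on side-effect rate (4 vs 2).
P7: worse on side-effect rate (32 vs 2).
P8: worse on side-effect rate (25 vs 2).
P9: worse on side-effect rate (6 vs 2).
P10: worse on side-effect rate (37 vs 2).
P11: worse on side-effect rate (9 vs 2).
P12: worse on side-effect rate (10 vs 2).
No option dominates P2.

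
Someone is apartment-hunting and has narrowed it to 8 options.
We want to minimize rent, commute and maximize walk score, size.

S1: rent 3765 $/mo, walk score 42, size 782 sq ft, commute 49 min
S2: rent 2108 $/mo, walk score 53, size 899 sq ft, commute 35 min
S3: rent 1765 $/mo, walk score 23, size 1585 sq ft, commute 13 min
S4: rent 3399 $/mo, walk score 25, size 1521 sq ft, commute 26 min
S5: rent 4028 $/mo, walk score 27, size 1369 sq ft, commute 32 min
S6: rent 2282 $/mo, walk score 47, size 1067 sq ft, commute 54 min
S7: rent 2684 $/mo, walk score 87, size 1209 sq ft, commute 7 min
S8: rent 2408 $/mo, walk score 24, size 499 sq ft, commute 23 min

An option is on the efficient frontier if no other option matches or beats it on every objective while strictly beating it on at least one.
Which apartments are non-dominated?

S1: dominated by S2 (rent 2108≤3765, walk score 53≥42, size 899≥782, commute 35≤49).
S2: not dominated.
S3: not dominated (best rent).
S4: not dominated.
S5: not dominated.
S6: not dominated.
S7: not dominated (best walk score).
S8: not dominated.

S2, S3, S4, S5, S6, S7, S8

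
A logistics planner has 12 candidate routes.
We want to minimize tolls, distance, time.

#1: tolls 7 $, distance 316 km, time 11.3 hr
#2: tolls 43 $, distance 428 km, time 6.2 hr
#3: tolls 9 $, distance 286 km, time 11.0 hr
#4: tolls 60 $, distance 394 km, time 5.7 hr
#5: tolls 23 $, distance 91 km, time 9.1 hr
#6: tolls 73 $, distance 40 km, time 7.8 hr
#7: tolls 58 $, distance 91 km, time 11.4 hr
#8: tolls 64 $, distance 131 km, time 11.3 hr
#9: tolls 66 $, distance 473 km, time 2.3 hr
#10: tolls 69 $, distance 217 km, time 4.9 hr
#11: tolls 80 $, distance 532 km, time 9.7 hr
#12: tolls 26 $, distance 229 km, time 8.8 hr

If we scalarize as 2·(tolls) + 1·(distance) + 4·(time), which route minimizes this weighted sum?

#5

#1: 2·7 + 1·316 + 4·11.3 = 375.2
#2: 2·43 + 1·428 + 4·6.2 = 538.8
#3: 2·9 + 1·286 + 4·11.0 = 348.0
#4: 2·60 + 1·394 + 4·5.7 = 536.8
#5: 2·23 + 1·91 + 4·9.1 = 173.4
#6: 2·73 + 1·40 + 4·7.8 = 217.2
#7: 2·58 + 1·91 + 4·11.4 = 252.6
#8: 2·64 + 1·131 + 4·11.3 = 304.2
#9: 2·66 + 1·473 + 4·2.3 = 614.2
#10: 2·69 + 1·217 + 4·4.9 = 374.6
#11: 2·80 + 1·532 + 4·9.7 = 730.8
#12: 2·26 + 1·229 + 4·8.8 = 316.2
Lowest: #5 at 173.4.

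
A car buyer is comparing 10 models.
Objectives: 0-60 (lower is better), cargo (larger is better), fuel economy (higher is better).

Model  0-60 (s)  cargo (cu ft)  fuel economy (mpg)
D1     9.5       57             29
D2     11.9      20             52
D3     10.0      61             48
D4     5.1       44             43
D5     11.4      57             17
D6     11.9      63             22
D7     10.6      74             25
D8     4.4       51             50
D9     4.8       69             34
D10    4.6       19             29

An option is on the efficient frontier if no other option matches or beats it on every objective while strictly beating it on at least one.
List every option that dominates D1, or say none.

D9: 0-60 4.8≤9.5, cargo 69≥57, fuel economy 34≥29 — dominates D1.
Others (D2, D3, D4, D5, D6, D7, D8, D10) are each worse than D1 on at least one objective.

D9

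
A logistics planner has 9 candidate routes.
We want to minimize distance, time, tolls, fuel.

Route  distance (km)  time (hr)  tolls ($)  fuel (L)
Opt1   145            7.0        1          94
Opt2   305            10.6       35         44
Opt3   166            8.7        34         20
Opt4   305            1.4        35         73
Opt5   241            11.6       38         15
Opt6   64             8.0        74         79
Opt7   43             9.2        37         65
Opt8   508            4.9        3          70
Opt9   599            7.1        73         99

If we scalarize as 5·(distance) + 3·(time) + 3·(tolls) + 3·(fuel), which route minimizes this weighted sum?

Opt7

Opt1: 5·145 + 3·7.0 + 3·1 + 3·94 = 1031.0
Opt2: 5·305 + 3·10.6 + 3·35 + 3·44 = 1793.8
Opt3: 5·166 + 3·8.7 + 3·34 + 3·20 = 1018.1
Opt4: 5·305 + 3·1.4 + 3·35 + 3·73 = 1853.2
Opt5: 5·241 + 3·11.6 + 3·38 + 3·15 = 1398.8
Opt6: 5·64 + 3·8.0 + 3·74 + 3·79 = 803.0
Opt7: 5·43 + 3·9.2 + 3·37 + 3·65 = 548.6
Opt8: 5·508 + 3·4.9 + 3·3 + 3·70 = 2773.7
Opt9: 5·599 + 3·7.1 + 3·73 + 3·99 = 3532.3
Lowest: Opt7 at 548.6.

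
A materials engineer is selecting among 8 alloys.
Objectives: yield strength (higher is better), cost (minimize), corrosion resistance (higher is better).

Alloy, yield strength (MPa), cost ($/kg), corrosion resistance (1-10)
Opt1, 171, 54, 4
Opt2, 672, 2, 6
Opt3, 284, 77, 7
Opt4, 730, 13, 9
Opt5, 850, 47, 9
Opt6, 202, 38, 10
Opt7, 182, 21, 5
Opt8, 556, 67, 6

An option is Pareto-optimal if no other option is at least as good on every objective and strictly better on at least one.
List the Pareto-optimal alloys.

Opt1: dominated by Opt2 (yield strength 672≥171, cost 2≤54, corrosion resistance 6≥4).
Opt2: not dominated (best cost).
Opt3: dominated by Opt4 (yield strength 730≥284, cost 13≤77, corrosion resistance 9≥7).
Opt4: not dominated.
Opt5: not dominated (best yield strength).
Opt6: not dominated (best corrosion resistance).
Opt7: dominated by Opt2 (yield strength 672≥182, cost 2≤21, corrosion resistance 6≥5).
Opt8: dominated by Opt2 (yield strength 672≥556, cost 2≤67, corrosion resistance 6≥6).

Opt2, Opt4, Opt5, Opt6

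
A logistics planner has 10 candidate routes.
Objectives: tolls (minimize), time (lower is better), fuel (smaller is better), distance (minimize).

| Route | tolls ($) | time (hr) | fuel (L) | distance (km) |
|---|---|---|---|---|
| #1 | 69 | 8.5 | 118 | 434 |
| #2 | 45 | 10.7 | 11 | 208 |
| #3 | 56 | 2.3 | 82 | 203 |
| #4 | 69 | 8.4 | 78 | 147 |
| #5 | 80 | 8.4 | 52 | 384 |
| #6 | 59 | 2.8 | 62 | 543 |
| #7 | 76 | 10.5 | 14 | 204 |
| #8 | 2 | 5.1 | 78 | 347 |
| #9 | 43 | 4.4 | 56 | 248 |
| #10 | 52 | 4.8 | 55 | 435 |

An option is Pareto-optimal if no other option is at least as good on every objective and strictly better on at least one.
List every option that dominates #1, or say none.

#3, #4, #8, #9

#3: tolls 56≤69, time 2.3≤8.5, fuel 82≤118, distance 203≤434 — dominates #1.
#4: tolls 69≤69, time 8.4≤8.5, fuel 78≤118, distance 147≤434 — dominates #1.
#8: tolls 2≤69, time 5.1≤8.5, fuel 78≤118, distance 347≤434 — dominates #1.
#9: tolls 43≤69, time 4.4≤8.5, fuel 56≤118, distance 248≤434 — dominates #1.
Others (#2, #5, #6, #7, #10) are each worse than #1 on at least one objective.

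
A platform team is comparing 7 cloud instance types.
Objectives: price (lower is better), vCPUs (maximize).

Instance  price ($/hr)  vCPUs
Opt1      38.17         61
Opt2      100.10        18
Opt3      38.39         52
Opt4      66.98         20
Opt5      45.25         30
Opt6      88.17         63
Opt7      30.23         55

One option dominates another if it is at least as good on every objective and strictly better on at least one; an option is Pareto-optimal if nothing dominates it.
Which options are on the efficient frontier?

Opt1, Opt6, Opt7

Opt1: not dominated.
Opt2: dominated by Opt1 (price 38.17≤100.10, vCPUs 61≥18).
Opt3: dominated by Opt1 (price 38.17≤38.39, vCPUs 61≥52).
Opt4: dominated by Opt1 (price 38.17≤66.98, vCPUs 61≥20).
Opt5: dominated by Opt1 (price 38.17≤45.25, vCPUs 61≥30).
Opt6: not dominated (best vCPUs).
Opt7: not dominated (best price).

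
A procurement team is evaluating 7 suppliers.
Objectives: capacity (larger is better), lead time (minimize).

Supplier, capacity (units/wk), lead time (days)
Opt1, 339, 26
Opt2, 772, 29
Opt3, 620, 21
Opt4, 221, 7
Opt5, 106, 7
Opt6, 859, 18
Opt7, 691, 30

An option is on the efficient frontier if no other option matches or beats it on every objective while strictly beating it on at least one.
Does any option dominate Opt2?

Opt6 vs Opt2: capacity 859≥772, lead time 18≤29 — Opt6 is at least as good on every objective and strictly better on at least one, so Opt6 dominates Opt2.

Yes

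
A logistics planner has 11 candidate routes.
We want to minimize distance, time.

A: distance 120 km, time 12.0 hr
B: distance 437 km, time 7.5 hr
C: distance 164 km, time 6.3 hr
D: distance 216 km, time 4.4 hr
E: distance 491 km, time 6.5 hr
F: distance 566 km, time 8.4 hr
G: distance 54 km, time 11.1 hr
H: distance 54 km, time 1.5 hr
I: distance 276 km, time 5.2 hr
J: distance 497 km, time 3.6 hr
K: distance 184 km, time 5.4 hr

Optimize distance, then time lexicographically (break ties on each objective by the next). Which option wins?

First minimize distance: best is 54, kept {G, H}.
Then minimize time: best is 1.5, kept {H}.

H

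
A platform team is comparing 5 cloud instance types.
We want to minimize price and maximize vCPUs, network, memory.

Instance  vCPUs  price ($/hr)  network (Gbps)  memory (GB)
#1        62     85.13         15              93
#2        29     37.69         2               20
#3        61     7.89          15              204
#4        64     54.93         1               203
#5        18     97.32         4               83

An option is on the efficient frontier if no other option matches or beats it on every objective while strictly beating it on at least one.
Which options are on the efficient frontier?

#1: not dominated.
#2: dominated by #3 (vCPUs 61≥29, price 7.89≤37.69, network 15≥2, memory 204≥20).
#3: not dominated (best price).
#4: not dominated (best vCPUs).
#5: dominated by #1 (vCPUs 62≥18, price 85.13≤97.32, network 15≥4, memory 93≥83).

#1, #3, #4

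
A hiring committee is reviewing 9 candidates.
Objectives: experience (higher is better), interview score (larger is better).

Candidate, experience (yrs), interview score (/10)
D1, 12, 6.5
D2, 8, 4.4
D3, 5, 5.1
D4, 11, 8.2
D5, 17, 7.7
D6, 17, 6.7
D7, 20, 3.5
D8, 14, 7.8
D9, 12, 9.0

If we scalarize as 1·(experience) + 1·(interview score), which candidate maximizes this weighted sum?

D5

D1: 1·12 + 1·6.5 = 18.5
D2: 1·8 + 1·4.4 = 12.4
D3: 1·5 + 1·5.1 = 10.1
D4: 1·11 + 1·8.2 = 19.2
D5: 1·17 + 1·7.7 = 24.7
D6: 1·17 + 1·6.7 = 23.7
D7: 1·20 + 1·3.5 = 23.5
D8: 1·14 + 1·7.8 = 21.8
D9: 1·12 + 1·9.0 = 21.0
Highest: D5 at 24.7.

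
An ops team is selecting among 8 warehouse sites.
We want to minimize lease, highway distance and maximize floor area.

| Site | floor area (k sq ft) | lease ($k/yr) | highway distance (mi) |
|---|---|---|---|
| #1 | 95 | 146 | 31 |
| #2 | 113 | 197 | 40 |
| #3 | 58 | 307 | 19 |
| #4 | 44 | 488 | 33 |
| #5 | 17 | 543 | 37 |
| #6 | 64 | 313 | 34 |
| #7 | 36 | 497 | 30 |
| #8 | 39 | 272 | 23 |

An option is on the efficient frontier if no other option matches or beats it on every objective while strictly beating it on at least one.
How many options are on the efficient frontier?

#1: not dominated (best lease).
#2: not dominated (best floor area).
#3: not dominated (best highway distance).
#4: dominated by #1 (floor area 95≥44, lease 146≤488, highway distance 31≤33).
#5: dominated by #1 (floor area 95≥17, lease 146≤543, highway distance 31≤37).
#6: dominated by #1 (floor area 95≥64, lease 146≤313, highway distance 31≤34).
#7: dominated by #3 (floor area 58≥36, lease 307≤497, highway distance 19≤30).
#8: not dominated.
Pareto-optimal: #1, #2, #3, #8 → 4.

4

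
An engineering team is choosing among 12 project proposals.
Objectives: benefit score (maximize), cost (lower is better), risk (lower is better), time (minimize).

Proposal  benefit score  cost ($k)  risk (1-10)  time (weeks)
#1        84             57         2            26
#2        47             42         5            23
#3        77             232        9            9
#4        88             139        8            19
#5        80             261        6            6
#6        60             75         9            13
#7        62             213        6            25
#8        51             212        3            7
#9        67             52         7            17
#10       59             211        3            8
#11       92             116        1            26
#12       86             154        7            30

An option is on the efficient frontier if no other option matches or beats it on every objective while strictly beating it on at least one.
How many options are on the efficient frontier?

11

#1: not dominated.
#2: not dominated (best cost).
#3: not dominated.
#4: not dominated.
#5: not dominated (best time).
#6: not dominated.
#7: not dominated.
#8: not dominated.
#9: not dominated.
#10: not dominated.
#11: not dominated (best benefit score).
#12: dominated by #11 (benefit score 92≥86, cost 116≤154, risk 1≤7, time 26≤30).
Pareto-optimal: #1, #2, #3, #4, #5, #6, #7, #8, #9, #10, #11 → 11.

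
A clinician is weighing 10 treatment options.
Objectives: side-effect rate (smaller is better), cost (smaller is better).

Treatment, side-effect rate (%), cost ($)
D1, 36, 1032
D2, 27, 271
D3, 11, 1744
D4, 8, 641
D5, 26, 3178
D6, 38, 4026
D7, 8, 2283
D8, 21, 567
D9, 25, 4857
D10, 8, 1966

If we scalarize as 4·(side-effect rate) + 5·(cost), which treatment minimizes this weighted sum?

D2

D1: 4·36 + 5·1032 = 5304
D2: 4·27 + 5·271 = 1463
D3: 4·11 + 5·1744 = 8764
D4: 4·8 + 5·641 = 3237
D5: 4·26 + 5·3178 = 15994
D6: 4·38 + 5·4026 = 20282
D7: 4·8 + 5·2283 = 11447
D8: 4·21 + 5·567 = 2919
D9: 4·25 + 5·4857 = 24385
D10: 4·8 + 5·1966 = 9862
Lowest: D2 at 1463.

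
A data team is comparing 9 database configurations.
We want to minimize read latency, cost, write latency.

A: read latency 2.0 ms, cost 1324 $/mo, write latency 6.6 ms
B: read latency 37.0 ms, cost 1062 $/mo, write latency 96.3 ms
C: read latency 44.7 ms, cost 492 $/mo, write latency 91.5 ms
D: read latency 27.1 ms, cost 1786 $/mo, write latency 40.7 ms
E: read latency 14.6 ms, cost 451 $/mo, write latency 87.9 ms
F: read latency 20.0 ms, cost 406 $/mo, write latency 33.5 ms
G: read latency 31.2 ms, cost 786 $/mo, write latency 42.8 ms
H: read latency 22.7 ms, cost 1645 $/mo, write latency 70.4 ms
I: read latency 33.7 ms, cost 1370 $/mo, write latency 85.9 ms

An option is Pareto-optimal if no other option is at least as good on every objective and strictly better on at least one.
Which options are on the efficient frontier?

A, E, F

A: not dominated (best read latency).
B: dominated by E (read latency 14.6≤37.0, cost 451≤1062, write latency 87.9≤96.3).
C: dominated by E (read latency 14.6≤44.7, cost 451≤492, write latency 87.9≤91.5).
D: dominated by A (read latency 2.0≤27.1, cost 1324≤1786, write latency 6.6≤40.7).
E: not dominated.
F: not dominated (best cost).
G: dominated by F (read latency 20.0≤31.2, cost 406≤786, write latency 33.5≤42.8).
H: dominated by A (read latency 2.0≤22.7, cost 1324≤1645, write latency 6.6≤70.4).
I: dominated by A (read latency 2.0≤33.7, cost 1324≤1370, write latency 6.6≤85.9).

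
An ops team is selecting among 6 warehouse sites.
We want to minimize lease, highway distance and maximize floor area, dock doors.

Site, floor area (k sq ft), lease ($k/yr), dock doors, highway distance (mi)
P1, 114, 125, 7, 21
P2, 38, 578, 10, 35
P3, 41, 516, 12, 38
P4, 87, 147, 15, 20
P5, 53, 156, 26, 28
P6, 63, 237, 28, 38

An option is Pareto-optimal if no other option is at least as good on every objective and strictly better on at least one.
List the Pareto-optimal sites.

P1: not dominated (best floor area).
P2: dominated by P4 (floor area 87≥38, lease 147≤578, dock doors 15≥10, highway distance 20≤35).
P3: dominated by P4 (floor area 87≥41, lease 147≤516, dock doors 15≥12, highway distance 20≤38).
P4: not dominated (best highway distance).
P5: not dominated.
P6: not dominated (best dock doors).

P1, P4, P5, P6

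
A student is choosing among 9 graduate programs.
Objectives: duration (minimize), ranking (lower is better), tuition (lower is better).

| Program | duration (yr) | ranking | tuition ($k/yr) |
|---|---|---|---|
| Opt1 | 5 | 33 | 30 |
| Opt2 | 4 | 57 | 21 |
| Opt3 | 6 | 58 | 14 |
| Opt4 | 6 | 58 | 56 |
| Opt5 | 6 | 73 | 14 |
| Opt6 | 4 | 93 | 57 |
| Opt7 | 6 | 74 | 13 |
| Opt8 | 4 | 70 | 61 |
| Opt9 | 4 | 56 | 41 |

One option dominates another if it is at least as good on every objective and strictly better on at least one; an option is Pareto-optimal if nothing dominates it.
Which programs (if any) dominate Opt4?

Opt1: duration 5≤6, ranking 33≤58, tuition 30≤56 — dominates Opt4.
Opt2: duration 4≤6, ranking 57≤58, tuition 21≤56 — dominates Opt4.
Opt3: duration 6≤6, ranking 58≤58, tuition 14≤56 — dominates Opt4.
Opt9: duration 4≤6, ranking 56≤58, tuition 41≤56 — dominates Opt4.
Others (Opt5, Opt6, Opt7, Opt8) are each worse than Opt4 on at least one objective.

Opt1, Opt2, Opt3, Opt9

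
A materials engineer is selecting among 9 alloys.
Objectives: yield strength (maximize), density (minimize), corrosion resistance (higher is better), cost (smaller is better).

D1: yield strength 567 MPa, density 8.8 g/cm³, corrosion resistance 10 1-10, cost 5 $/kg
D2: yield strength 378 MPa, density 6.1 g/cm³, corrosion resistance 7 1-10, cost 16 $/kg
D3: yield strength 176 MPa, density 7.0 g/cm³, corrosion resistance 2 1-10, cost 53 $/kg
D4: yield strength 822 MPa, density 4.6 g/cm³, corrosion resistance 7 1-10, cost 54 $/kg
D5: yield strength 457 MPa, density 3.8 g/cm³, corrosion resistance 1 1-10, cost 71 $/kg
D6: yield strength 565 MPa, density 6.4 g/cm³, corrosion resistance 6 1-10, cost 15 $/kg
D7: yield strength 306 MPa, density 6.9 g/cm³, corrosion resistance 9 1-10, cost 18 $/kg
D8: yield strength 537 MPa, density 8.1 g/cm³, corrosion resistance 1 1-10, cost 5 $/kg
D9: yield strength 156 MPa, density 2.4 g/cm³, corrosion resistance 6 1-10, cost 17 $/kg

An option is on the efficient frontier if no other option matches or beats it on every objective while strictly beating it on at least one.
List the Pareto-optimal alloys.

D1: not dominated (best corrosion resistance).
D2: not dominated.
D3: dominated by D2 (yield strength 378≥176, density 6.1≤7.0, corrosion resistance 7≥2, cost 16≤53).
D4: not dominated (best yield strength).
D5: not dominated.
D6: not dominated.
D7: not dominated.
D8: not dominated.
D9: not dominated (best density).

D1, D2, D4, D5, D6, D7, D8, D9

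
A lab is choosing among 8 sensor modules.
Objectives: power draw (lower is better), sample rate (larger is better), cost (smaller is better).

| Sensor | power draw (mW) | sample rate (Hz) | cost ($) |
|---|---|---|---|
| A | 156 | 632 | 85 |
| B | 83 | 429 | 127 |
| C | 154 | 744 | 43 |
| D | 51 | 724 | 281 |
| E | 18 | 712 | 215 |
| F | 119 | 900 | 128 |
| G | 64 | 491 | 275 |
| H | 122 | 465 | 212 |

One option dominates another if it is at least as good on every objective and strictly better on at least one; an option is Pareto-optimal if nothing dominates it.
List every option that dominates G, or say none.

E: power draw 18≤64, sample rate 712≥491, cost 215≤275 — dominates G.
Others (A, B, C, D, F, H) are each worse than G on at least one objective.

E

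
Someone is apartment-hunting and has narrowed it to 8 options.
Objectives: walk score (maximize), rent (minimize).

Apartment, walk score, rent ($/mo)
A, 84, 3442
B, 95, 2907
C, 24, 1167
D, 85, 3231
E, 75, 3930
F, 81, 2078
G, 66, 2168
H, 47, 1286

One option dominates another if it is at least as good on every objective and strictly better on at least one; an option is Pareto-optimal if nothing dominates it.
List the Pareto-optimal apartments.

A: dominated by B (walk score 95≥84, rent 2907≤3442).
B: not dominated (best walk score).
C: not dominated (best rent).
D: dominated by B (walk score 95≥85, rent 2907≤3231).
E: dominated by A (walk score 84≥75, rent 3442≤3930).
F: not dominated.
G: dominated by F (walk score 81≥66, rent 2078≤2168).
H: not dominated.

B, C, F, H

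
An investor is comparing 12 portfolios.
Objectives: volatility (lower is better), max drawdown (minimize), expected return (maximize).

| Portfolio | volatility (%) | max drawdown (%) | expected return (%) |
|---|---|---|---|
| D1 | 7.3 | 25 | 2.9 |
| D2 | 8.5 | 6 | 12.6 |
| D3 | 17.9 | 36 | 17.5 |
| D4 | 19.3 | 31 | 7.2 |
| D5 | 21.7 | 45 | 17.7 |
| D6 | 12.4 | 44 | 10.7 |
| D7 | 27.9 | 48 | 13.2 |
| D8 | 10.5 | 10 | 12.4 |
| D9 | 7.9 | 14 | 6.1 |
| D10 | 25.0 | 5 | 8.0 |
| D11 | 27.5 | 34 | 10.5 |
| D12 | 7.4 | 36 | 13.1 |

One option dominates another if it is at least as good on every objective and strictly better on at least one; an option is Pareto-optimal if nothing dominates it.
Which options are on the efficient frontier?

D1, D2, D3, D5, D9, D10, D12

D1: not dominated (best volatility).
D2: not dominated.
D3: not dominated.
D4: dominated by D2 (volatility 8.5≤19.3, max drawdown 6≤31, expected return 12.6≥7.2).
D5: not dominated (best expected return).
D6: dominated by D2 (volatility 8.5≤12.4, max drawdown 6≤44, expected return 12.6≥10.7).
D7: dominated by D3 (volatility 17.9≤27.9, max drawdown 36≤48, expected return 17.5≥13.2).
D8: dominated by D2 (volatility 8.5≤10.5, max drawdown 6≤10, expected return 12.6≥12.4).
D9: not dominated.
D10: not dominated (best max drawdown).
D11: dominated by D2 (volatility 8.5≤27.5, max drawdown 6≤34, expected return 12.6≥10.5).
D12: not dominated.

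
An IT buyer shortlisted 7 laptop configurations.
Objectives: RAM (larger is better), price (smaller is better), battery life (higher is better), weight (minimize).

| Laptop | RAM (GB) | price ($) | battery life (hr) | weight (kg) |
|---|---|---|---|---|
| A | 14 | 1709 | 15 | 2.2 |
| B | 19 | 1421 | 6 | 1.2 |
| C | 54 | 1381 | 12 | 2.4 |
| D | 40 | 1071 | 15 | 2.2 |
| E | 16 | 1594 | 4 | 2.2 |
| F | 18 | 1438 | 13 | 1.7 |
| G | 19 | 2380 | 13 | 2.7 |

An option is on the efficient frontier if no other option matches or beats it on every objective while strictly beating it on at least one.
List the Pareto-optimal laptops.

B, C, D, F

A: dominated by D (RAM 40≥14, price 1071≤1709, battery life 15≥15, weight 2.2≤2.2).
B: not dominated (best weight).
C: not dominated (best RAM).
D: not dominated (best price).
E: dominated by B (RAM 19≥16, price 1421≤1594, battery life 6≥4, weight 1.2≤2.2).
F: not dominated.
G: dominated by D (RAM 40≥19, price 1071≤2380, battery life 15≥13, weight 2.2≤2.7).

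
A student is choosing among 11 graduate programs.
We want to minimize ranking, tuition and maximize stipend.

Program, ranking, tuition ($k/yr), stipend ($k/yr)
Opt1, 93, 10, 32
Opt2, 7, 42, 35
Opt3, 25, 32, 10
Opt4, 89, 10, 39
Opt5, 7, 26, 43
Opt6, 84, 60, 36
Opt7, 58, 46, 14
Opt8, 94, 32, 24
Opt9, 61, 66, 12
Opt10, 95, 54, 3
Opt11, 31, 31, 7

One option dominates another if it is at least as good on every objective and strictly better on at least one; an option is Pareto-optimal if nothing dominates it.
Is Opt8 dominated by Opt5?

Yes

Opt5 vs Opt8: ranking 7≤94, tuition 26≤32, stipend 43≥24 — Opt5 is at least as good on every objective with at least one strict improvement.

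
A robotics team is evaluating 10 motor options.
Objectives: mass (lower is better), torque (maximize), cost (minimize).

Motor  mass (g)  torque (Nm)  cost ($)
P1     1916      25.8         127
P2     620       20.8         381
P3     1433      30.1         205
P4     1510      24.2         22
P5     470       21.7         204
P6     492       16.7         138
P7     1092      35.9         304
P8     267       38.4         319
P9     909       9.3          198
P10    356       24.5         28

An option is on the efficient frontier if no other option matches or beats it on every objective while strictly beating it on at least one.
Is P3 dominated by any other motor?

P1: worse on mass (1916 vs 1433).
P2: worse on torque (20.8 vs 30.1).
P4: worse on mass (1510 vs 1433).
P5: worse on torque (21.7 vs 30.1).
P6: worse on torque (16.7 vs 30.1).
P7: worse on cost (304 vs 205).
P8: worse on cost (319 vs 205).
P9: worse on torque (9.3 vs 30.1).
P10: worse on torque (24.5 vs 30.1).
No option is at least as good as P3 on every objective and strictly better on one.

No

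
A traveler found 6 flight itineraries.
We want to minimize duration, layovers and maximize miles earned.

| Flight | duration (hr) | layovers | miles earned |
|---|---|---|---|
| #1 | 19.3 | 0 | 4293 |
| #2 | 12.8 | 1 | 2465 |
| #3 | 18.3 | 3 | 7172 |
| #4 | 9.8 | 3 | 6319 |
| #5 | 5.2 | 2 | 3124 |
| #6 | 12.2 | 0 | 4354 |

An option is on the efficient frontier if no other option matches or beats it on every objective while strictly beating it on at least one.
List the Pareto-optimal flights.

#1: dominated by #6 (duration 12.2≤19.3, layovers 0≤0, miles earned 4354≥4293).
#2: dominated by #6 (duration 12.2≤12.8, layovers 0≤1, miles earned 4354≥2465).
#3: not dominated (best miles earned).
#4: not dominated.
#5: not dominated (best duration).
#6: not dominated.

#3, #4, #5, #6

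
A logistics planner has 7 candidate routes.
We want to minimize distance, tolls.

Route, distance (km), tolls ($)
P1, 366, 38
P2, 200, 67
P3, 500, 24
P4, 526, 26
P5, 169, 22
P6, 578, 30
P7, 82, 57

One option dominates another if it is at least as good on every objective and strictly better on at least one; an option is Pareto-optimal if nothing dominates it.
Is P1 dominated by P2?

No

P2 vs P1: P2 is worse on tolls (67 vs 38), so it does not dominate P1.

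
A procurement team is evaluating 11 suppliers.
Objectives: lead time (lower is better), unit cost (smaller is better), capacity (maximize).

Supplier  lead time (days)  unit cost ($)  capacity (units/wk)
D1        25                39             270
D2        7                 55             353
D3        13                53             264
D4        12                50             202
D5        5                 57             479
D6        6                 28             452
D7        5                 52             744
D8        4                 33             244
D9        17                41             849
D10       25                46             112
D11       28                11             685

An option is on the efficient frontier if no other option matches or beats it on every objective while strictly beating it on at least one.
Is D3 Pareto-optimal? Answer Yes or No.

D6 vs D3: lead time 6≤13, unit cost 28≤53, capacity 452≥264 — D6 is at least as good on every objective and strictly better on at least one, so D6 dominates D3.

No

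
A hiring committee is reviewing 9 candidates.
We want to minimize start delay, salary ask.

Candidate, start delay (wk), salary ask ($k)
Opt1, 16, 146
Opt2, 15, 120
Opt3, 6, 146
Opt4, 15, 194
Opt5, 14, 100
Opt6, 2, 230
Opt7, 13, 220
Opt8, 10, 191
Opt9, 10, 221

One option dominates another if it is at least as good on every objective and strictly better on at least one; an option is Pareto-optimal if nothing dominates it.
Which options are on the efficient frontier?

Opt1: dominated by Opt2 (start delay 15≤16, salary ask 120≤146).
Opt2: dominated by Opt5 (start delay 14≤15, salary ask 100≤120).
Opt3: not dominated.
Opt4: dominated by Opt2 (start delay 15≤15, salary ask 120≤194).
Opt5: not dominated (best salary ask).
Opt6: not dominated (best start delay).
Opt7: dominated by Opt3 (start delay 6≤13, salary ask 146≤220).
Opt8: dominated by Opt3 (start delay 6≤10, salary ask 146≤191).
Opt9: dominated by Opt3 (start delay 6≤10, salary ask 146≤221).

Opt3, Opt5, Opt6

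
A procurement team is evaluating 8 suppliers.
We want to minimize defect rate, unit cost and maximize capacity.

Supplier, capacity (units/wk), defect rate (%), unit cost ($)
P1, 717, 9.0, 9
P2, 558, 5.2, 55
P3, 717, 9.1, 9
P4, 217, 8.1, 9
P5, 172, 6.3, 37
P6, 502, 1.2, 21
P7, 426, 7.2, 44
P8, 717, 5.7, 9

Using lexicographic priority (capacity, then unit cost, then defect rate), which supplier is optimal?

First maximize capacity: best is 717, kept {P1, P3, P8}.
Then minimize unit cost: best is 9, kept {P1, P3, P8}.
Then minimize defect rate: best is 5.7, kept {P8}.

P8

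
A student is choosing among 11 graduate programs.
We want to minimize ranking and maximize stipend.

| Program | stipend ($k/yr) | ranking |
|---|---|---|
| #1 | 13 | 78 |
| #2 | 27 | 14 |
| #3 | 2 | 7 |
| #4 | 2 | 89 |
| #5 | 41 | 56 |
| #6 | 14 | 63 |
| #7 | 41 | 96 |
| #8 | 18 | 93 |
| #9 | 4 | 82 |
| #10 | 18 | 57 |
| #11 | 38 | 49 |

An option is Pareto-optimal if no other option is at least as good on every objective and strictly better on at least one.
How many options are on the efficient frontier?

4

#1: dominated by #2 (stipend 27≥13, ranking 14≤78).
#2: not dominated.
#3: not dominated (best ranking).
#4: dominated by #1 (stipend 13≥2, ranking 78≤89).
#5: not dominated.
#6: dominated by #2 (stipend 27≥14, ranking 14≤63).
#7: dominated by #5 (stipend 41≥41, ranking 56≤96).
#8: dominated by #2 (stipend 27≥18, ranking 14≤93).
#9: dominated by #1 (stipend 13≥4, ranking 78≤82).
#10: dominated by #2 (stipend 27≥18, ranking 14≤57).
#11: not dominated.
Pareto-optimal: #2, #3, #5, #11 → 4.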